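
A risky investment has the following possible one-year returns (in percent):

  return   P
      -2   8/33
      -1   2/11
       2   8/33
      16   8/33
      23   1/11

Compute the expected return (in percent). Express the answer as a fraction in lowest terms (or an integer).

191/33

E[X] = (8/33)·(-2) + (2/11)·(-1) + (8/33)·2 + (8/33)·16 + (1/11)·23
     = 191/33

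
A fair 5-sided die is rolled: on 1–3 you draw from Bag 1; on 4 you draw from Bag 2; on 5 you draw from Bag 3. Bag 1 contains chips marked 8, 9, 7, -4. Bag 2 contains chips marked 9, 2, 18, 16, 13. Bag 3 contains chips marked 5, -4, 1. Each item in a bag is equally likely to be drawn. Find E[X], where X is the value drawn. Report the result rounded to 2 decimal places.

5.45

E[X | Bag 1] = (8 + 9 + 7 − 4)/4 = 5
E[X | Bag 2] = (9 + 2 + 18 + 16 + 13)/5 = 58/5
E[X | Bag 3] = (5 − 4 + 1)/3 = 2/3
E[X] = (3/5)·5 + (1/5)·58/5 + (1/5)·2/3 = 409/75 ≈ 5.45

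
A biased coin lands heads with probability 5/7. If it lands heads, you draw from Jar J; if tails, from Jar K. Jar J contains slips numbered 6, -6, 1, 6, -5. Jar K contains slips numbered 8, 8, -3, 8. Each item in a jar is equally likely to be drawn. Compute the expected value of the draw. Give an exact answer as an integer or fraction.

E[X | Jar J] = (6 − 6 + 1 + 6 − 5)/5 = 2/5
E[X | Jar K] = (8 + 8 − 3 + 8)/4 = 21/4
E[X] = (5/7)·2/5 + (2/7)·21/4 = 25/14

25/14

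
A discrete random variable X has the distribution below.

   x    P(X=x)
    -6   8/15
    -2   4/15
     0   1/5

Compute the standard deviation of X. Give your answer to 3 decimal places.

E[X] = -56/15, E[X²] = 304/15
Var(X) = E[X²] − (E[X])² = 304/15 − 3136/225 = 1424/225
SD(X) = √(1424/225) ≈ 2.516

2.516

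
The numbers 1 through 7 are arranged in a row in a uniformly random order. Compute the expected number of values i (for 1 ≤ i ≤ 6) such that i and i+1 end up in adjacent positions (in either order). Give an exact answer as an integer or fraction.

12/7

For each i ∈ {1,…,6}, let Xᵢ = 1 if i and i+1 are adjacent. P(Xᵢ=1) = 2·(7−1)!/7! = 2/7.
By linearity, E[ΣXᵢ] = (6)·(2/7) = 12/7.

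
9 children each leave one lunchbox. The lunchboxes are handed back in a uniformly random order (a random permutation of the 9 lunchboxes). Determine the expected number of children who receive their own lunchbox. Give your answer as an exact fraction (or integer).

Let Xᵢ = 1 if person i gets their own lunchbox. For each i, P(Xᵢ=1) = 1/9.
By linearity of expectation, E[X₁+…+X_9] = 9·(1/9) = 1.

1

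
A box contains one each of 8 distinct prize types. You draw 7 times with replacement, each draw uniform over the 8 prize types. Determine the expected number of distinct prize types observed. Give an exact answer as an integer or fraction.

1273609/262144

Let Xⱼ=1 if type j appears at least once. P(Xⱼ=1) = 1 − ((8−1)/8)^7 = 1273609/2097152.
E[#distinct] = 8·1273609/2097152 = 1273609/262144.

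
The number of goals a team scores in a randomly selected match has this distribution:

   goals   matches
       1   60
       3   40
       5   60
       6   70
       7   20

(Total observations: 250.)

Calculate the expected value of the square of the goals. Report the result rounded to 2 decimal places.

21.68

Total = 250, so P(goals=1) = 60/250, etc.
E[X²] = (6/25)·1 + (4/25)·9 + (6/25)·25 + (7/25)·36 + (2/25)·49
     = 542/25 ≈ 21.68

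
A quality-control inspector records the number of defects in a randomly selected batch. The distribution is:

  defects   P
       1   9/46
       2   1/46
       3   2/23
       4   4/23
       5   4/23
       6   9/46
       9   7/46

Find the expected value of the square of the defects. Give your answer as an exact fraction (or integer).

634/23

E[X²] = (9/46)·1 + (1/46)·4 + (2/23)·9 + (4/23)·16 + (4/23)·25 + (9/46)·36 + (7/46)·81
     = 634/23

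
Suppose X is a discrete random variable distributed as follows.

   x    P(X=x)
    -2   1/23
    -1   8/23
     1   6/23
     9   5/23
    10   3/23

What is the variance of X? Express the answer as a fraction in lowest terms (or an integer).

11588/529

E[X] = (1/23)·(-2) + (8/23)·(-1) + (6/23)·1 + (5/23)·9 + (3/23)·10 = 71/23
E[X²] = (1/23)·4 + (8/23)·1 + (6/23)·1 + (5/23)·81 + (3/23)·100 = 723/23
Var(X) = 723/23 − (71/23)² = 11588/529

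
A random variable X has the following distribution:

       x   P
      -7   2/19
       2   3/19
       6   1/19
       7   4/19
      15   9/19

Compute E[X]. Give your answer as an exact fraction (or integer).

E[X] = (2/19)·(-7) + (3/19)·2 + (1/19)·6 + (4/19)·7 + (9/19)·15
     = 161/19

161/19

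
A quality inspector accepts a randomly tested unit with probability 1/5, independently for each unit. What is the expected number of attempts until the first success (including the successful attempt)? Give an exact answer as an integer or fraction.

5

For a geometric distribution, E[trials] = 1/p = 1/(1/5) = 5.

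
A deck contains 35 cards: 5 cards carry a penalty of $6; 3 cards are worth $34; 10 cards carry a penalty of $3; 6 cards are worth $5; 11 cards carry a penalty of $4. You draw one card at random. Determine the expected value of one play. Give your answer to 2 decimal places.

E[payout] = (5/35)·(-6) + (3/35)·34 + (10/35)·(-3) + (6/35)·5 + (11/35)·(-4) = 4/5
≈ $0.80

$0.80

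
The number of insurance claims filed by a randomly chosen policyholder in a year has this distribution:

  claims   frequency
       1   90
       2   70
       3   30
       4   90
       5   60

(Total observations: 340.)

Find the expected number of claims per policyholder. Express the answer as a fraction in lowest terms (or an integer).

Total = 340, so P(claims=1) = 90/340, etc.
E[X] = (9/34)·1 + (7/34)·2 + (3/34)·3 + (9/34)·4 + (3/17)·5
     = 49/17

49/17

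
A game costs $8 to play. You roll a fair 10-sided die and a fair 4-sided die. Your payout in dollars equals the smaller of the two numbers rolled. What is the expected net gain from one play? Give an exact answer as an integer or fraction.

-23/4 dollars

Distribution of the smaller of the two numbers rolled: 1 w.p. 13/40, 2 w.p. 11/40, 3 w.p. 9/40, 4 w.p. 7/40
E[payout] = (13/40)·1 + (11/40)·2 + (9/40)·3 + (7/40)·4 = 9/4
Expected profit = 9/4 − 8 = -23/4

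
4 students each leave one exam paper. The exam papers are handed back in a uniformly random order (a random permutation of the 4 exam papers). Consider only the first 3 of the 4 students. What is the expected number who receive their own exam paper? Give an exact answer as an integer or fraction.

Let Xᵢ = 1 if person i gets their own exam paper. For each i, P(Xᵢ=1) = 1/4.
By linearity of expectation, E[X₁+…+X_3] = 3·(1/4) = 3/4.

3/4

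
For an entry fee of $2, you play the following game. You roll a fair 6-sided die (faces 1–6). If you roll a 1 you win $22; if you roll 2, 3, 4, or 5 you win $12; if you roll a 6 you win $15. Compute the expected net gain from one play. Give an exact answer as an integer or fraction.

E[payout] = (2/3)·12 + (1/6)·15 + (1/6)·22 = 85/6
Expected profit = 85/6 − 2 = 73/6

73/6 dollars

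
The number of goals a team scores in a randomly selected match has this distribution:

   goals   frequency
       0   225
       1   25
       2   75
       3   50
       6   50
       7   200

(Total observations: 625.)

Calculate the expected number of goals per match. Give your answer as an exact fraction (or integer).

81/25

Total = 625, so P(goals=0) = 225/625, etc.
E[X] = (9/25)·0 + (1/25)·1 + (3/25)·2 + (2/25)·3 + (2/25)·6 + (8/25)·7
     = 81/25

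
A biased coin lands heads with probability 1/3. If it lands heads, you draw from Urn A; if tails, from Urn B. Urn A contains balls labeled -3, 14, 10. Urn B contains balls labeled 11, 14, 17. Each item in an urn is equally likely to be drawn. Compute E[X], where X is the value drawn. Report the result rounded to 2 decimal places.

11.67

E[X | Urn A] = (-3 + 14 + 10)/3 = 7
E[X | Urn B] = (11 + 14 + 17)/3 = 14
E[X] = (1/3)·7 + (2/3)·14 = 35/3 ≈ 11.67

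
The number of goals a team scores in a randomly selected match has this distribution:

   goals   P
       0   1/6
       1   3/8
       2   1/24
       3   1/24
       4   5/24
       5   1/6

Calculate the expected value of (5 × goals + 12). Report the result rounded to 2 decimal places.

E[5x+12] = (1/6)·12 + (3/8)·17 + (1/24)·22 + (1/24)·27 + (5/24)·32 + (1/6)·37
     = 93/4 ≈ 23.25

23.25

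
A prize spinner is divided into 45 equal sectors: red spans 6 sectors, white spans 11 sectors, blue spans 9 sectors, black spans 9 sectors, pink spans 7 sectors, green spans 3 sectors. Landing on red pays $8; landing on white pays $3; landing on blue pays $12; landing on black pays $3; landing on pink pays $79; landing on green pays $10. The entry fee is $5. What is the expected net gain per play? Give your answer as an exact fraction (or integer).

E[payout] = (6/45)·8 + (11/45)·3 + (9/45)·12 + (9/45)·3 + (7/45)·79 + (3/45)·10 = 799/45
Expected profit = 799/45 − 5 = 574/45

574/45 dollars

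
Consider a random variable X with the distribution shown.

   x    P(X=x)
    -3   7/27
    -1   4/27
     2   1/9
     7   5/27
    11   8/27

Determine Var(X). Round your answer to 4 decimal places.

33.0151

E[X] = (7/27)·(-3) + (4/27)·(-1) + (1/9)·2 + (5/27)·7 + (8/27)·11 = 104/27
E[X²] = (7/27)·9 + (4/27)·1 + (1/9)·4 + (5/27)·49 + (8/27)·121 = 1292/27
Var(X) = 1292/27 − (104/27)² = 24068/729 ≈ 33.0151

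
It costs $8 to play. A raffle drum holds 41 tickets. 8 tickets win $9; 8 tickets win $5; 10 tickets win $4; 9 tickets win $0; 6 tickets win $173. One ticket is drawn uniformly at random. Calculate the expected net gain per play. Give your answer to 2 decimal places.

E[payout] = (8/41)·9 + (8/41)·5 + (10/41)·4 + (9/41)·0 + (6/41)·173 = 1190/41
Expected profit = 1190/41 − 8 = 862/41 ≈ $21.02

$21.02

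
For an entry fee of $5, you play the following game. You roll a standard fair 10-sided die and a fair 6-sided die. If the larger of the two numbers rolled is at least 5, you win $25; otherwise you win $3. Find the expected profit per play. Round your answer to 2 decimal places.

$14.13

E[payout] = (4/15)·3 + (11/15)·25 = 287/15
Expected profit = 287/15 − 5 = 212/15 ≈ $14.13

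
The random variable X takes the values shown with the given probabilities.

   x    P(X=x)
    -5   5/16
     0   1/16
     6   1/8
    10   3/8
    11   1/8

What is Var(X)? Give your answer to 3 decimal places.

46.340

E[X] = (5/16)·(-5) + (1/16)·0 + (1/8)·6 + (3/8)·10 + (1/8)·11 = 69/16
E[X²] = (5/16)·25 + (1/16)·0 + (1/8)·36 + (3/8)·100 + (1/8)·121 = 1039/16
Var(X) = 1039/16 − (69/16)² = 11863/256 ≈ 46.340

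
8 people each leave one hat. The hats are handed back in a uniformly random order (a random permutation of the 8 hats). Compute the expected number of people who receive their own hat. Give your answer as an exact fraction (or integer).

Let Xᵢ = 1 if person i gets their own hat. For each i, P(Xᵢ=1) = 1/8.
By linearity of expectation, E[X₁+…+X_8] = 8·(1/8) = 1.

1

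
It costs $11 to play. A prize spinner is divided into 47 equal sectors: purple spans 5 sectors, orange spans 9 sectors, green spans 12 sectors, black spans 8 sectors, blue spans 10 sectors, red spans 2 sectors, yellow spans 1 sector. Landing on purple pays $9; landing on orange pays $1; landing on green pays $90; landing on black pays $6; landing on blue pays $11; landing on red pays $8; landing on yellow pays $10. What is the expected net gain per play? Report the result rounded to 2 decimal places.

E[payout] = (5/47)·9 + (9/47)·1 + (12/47)·90 + (8/47)·6 + (10/47)·11 + (2/47)·8 + (1/47)·10 = 1318/47
Expected profit = 1318/47 − 11 = 801/47 ≈ $17.04

$17.04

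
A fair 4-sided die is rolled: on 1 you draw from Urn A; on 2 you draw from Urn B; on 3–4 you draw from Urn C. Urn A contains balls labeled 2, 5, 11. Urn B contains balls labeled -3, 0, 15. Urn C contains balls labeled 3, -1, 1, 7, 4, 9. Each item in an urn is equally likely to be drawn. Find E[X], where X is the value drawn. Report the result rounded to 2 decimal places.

4.42

E[X | Urn A] = (2 + 5 + 11)/3 = 6
E[X | Urn B] = (-3 + 0 + 15)/3 = 4
E[X | Urn C] = (3 − 1 + 1 + 7 + 4 + 9)/6 = 23/6
E[X] = (1/4)·6 + (1/4)·4 + (1/2)·23/6 = 53/12 ≈ 4.42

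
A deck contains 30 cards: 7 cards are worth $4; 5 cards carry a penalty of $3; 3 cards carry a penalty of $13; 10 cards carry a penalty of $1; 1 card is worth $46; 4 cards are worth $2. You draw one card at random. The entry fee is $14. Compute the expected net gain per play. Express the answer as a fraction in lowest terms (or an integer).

E[payout] = (7/30)·4 + (5/30)·(-3) + (3/30)·(-13) + (10/30)·(-1) + (1/30)·46 + (4/30)·2 = 3/5
Expected profit = 3/5 − 14 = -67/5

-67/5 dollars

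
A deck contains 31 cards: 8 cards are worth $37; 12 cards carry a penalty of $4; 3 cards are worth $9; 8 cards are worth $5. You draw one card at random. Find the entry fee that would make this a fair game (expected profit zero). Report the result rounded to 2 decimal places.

$10.16

E[payout] = (8/31)·37 + (12/31)·(-4) + (3/31)·9 + (8/31)·5 = 315/31
Fair fee = E[payout] = 315/31 ≈ $10.16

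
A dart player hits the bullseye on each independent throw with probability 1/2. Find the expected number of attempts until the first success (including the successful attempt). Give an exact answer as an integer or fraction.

2

For a geometric distribution, E[trials] = 1/p = 1/(1/2) = 2.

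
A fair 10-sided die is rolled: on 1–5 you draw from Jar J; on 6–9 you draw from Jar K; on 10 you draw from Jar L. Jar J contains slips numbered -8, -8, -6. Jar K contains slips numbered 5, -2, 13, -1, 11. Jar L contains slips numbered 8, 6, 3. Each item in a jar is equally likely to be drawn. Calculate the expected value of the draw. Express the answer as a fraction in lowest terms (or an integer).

-51/50

E[X | Jar J] = (-8 − 8 − 6)/3 = -22/3
E[X | Jar K] = (5 − 2 + 13 − 1 + 11)/5 = 26/5
E[X | Jar L] = (8 + 6 + 3)/3 = 17/3
E[X] = (1/2)·(-22/3) + (2/5)·26/5 + (1/10)·17/3 = -51/50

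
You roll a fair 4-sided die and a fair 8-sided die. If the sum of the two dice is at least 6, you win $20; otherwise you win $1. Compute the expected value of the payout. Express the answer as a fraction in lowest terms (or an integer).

E[payout] = (5/16)·1 + (11/16)·20 = 225/16

225/16 dollars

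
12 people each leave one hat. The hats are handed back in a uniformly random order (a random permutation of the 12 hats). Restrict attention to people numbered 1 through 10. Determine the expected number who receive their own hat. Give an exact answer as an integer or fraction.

Let Xᵢ = 1 if person i gets their own hat. For each i, P(Xᵢ=1) = 1/12.
By linearity of expectation, E[X₁+…+X_10] = 10·(1/12) = 5/6.

5/6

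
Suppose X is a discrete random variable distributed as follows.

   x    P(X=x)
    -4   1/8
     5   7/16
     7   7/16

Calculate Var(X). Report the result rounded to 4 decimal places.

E[X] = (1/8)·(-4) + (7/16)·5 + (7/16)·7 = 19/4
E[X²] = (1/8)·16 + (7/16)·25 + (7/16)·49 = 275/8
Var(X) = 275/8 − (19/4)² = 189/16 ≈ 11.8125

11.8125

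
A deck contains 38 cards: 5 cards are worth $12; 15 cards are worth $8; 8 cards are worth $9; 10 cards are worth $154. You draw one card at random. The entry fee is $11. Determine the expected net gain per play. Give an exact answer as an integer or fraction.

E[payout] = (5/38)·12 + (15/38)·8 + (8/38)·9 + (10/38)·154 = 896/19
Expected profit = 896/19 − 11 = 687/19

687/19 dollars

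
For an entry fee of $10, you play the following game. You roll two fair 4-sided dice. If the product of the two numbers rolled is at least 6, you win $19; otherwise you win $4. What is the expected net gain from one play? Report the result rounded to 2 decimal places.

$1.50

E[payout] = (1/2)·4 + (1/2)·19 = 23/2
Expected profit = 23/2 − 10 = 3/2 ≈ $1.50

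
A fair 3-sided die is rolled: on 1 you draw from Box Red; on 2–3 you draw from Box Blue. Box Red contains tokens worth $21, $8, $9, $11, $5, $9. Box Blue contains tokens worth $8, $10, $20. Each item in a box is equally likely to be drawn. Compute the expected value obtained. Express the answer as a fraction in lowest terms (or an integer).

E[X | Box Red] = (21 + 8 + 9 + 11 + 5 + 9)/6 = 21/2
E[X | Box Blue] = (8 + 10 + 20)/3 = 38/3
E[X] = (1/3)·21/2 + (2/3)·38/3 = 215/18

215/18 dollars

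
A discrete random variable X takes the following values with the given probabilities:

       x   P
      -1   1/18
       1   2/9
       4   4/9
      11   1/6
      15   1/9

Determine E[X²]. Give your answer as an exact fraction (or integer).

473/9

E[X²] = (1/18)·1 + (2/9)·1 + (4/9)·16 + (1/6)·121 + (1/9)·225
     = 473/9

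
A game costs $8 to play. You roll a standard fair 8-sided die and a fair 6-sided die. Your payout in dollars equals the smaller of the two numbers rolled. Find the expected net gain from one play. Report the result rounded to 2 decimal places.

-$5.23

Distribution of the smaller of the two numbers rolled: 1 w.p. 13/48, 2 w.p. 11/48, 3 w.p. 3/16, 4 w.p. 7/48, 5 w.p. 5/48, 6 w.p. 1/16
E[payout] = (13/48)·1 + (11/48)·2 + (3/16)·3 + (7/48)·4 + (5/48)·5 + (1/16)·6 = 133/48
Expected profit = 133/48 − 8 = -251/48 ≈ -$5.23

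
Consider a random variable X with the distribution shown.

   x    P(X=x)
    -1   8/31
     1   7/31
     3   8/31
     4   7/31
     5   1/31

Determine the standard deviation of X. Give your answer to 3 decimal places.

1.991

E[X] = 56/31, E[X²] = 224/31
Var(X) = E[X²] − (E[X])² = 224/31 − 3136/961 = 3808/961
SD(X) = √(3808/961) ≈ 1.991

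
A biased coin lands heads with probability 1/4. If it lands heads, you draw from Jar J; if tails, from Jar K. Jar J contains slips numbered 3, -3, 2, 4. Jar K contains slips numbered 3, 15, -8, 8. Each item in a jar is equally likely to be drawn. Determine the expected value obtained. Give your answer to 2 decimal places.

3.75

E[X | Jar J] = (3 − 3 + 2 + 4)/4 = 3/2
E[X | Jar K] = (3 + 15 − 8 + 8)/4 = 9/2
E[X] = (1/4)·3/2 + (3/4)·9/2 = 15/4 ≈ 3.75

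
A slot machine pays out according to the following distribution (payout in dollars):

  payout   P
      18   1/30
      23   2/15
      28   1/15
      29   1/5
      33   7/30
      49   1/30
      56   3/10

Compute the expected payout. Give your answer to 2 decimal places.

E[X] = (1/30)·18 + (2/15)·23 + (1/15)·28 + (1/5)·29 + (7/30)·33 + (1/30)·49 + (3/10)·56
     = 562/15 ≈ 37.47

$37.47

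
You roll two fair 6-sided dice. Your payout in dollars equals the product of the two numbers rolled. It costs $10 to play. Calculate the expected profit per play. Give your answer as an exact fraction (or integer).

9/4 dollars

Distribution of the product of the two numbers rolled: 1 w.p. 1/36, 2 w.p. 1/18, 3 w.p. 1/18, 4 w.p. 1/12, 5 w.p. 1/18, 6 w.p. 1/9, …
E[payout] = (1/36)·1 + (1/18)·2 + (1/18)·3 + (1/12)·4 + (1/18)·5 + (1/9)·6 + (1/18)·8 + (1/36)·9 + (1/18)·10 + (1/9)·12 + (1/18)·15 + (1/36)·16 + (1/18)·18 + (1/18)·20 + (1/18)·24 + (1/36)·25 + (1/18)·30 + (1/36)·36 = 49/4
Expected profit = 49/4 − 10 = 9/4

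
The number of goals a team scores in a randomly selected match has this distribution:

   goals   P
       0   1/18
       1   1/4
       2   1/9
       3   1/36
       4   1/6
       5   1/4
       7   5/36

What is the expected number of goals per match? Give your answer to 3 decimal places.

E[X] = (1/18)·0 + (1/4)·1 + (1/9)·2 + (1/36)·3 + (1/6)·4 + (1/4)·5 + (5/36)·7
     = 31/9 ≈ 3.444

3.444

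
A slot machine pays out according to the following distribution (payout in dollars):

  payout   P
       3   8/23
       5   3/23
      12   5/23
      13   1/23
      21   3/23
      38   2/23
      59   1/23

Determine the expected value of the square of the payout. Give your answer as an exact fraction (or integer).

8728/23

E[X²] = (8/23)·9 + (3/23)·25 + (5/23)·144 + (1/23)·169 + (3/23)·441 + (2/23)·1444 + (1/23)·3481
     = 8728/23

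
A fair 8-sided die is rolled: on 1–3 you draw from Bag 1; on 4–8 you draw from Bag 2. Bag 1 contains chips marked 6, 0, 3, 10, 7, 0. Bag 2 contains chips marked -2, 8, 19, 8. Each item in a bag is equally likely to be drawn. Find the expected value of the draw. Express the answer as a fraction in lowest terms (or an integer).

217/32

E[X | Bag 1] = (6 + 0 + 3 + 10 + 7 + 0)/6 = 13/3
E[X | Bag 2] = (-2 + 8 + 19 + 8)/4 = 33/4
E[X] = (3/8)·13/3 + (5/8)·33/4 = 217/32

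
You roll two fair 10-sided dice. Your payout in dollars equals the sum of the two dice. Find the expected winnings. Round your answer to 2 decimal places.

$11.00

Distribution of the sum of the two dice: 2 w.p. 1/100, 3 w.p. 1/50, 4 w.p. 3/100, 5 w.p. 1/25, 6 w.p. 1/20, 7 w.p. 3/50, …
E[payout] = (1/100)·2 + (1/50)·3 + (3/100)·4 + (1/25)·5 + (1/20)·6 + (3/50)·7 + (7/100)·8 + (2/25)·9 + (9/100)·10 + (1/10)·11 + (9/100)·12 + (2/25)·13 + (7/100)·14 + (3/50)·15 + (1/20)·16 + (1/25)·17 + (3/100)·18 + (1/50)·19 + (1/100)·20 = 11
≈ $11.00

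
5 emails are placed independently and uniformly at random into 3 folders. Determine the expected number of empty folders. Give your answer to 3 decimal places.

Let Xⱼ=1 if folder j is empty. P(Xⱼ=1) = ((3-1)/3)^5 = 32/243.
By linearity, E[#empty] = 3·32/243 = 32/81.
≈ 0.395

0.395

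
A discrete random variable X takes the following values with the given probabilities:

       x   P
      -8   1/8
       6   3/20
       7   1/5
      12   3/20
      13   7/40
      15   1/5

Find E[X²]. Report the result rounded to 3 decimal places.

119.375

E[X²] = (1/8)·64 + (3/20)·36 + (1/5)·49 + (3/20)·144 + (7/40)·169 + (1/5)·225
     = 955/8 ≈ 119.375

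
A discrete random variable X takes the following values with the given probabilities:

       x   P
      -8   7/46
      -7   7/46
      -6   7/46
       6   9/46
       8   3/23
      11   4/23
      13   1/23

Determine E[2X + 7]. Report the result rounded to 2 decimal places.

10.00

E[2x+7] = (7/46)·(-9) + (7/46)·(-7) + (7/46)·(-5) + (9/46)·19 + (3/23)·23 + (4/23)·29 + (1/23)·33
     = 10 ≈ 10.00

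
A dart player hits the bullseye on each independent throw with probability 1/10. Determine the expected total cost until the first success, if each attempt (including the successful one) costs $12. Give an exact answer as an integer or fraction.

$120

E[#attempts] = 1/p = 10; E[cost] = 12·10 = 120.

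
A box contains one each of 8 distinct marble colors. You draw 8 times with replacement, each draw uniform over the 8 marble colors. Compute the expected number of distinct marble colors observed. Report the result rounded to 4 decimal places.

5.2511

Let Xⱼ=1 if type j appears at least once. P(Xⱼ=1) = 1 − ((8−1)/8)^8 = 11012415/16777216.
E[#distinct] = 8·11012415/16777216 = 11012415/2097152.
≈ 5.2511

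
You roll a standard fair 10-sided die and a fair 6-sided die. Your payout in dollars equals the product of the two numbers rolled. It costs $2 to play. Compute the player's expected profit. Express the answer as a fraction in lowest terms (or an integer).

69/4 dollars

Distribution of the product of the two numbers rolled: 1 w.p. 1/60, 2 w.p. 1/30, 3 w.p. 1/30, 4 w.p. 1/20, 5 w.p. 1/30, 6 w.p. 1/15, …
E[payout] = (1/60)·1 + (1/30)·2 + (1/30)·3 + (1/20)·4 + (1/30)·5 + (1/15)·6 + (1/60)·7 + (1/20)·8 + (1/30)·9 + (1/20)·10 + (1/15)·12 + (1/60)·14 + (1/30)·15 + (1/30)·16 + (1/20)·18 + (1/20)·20 + (1/60)·21 + (1/20)·24 + (1/60)·25 + (1/60)·27 + (1/60)·28 + (1/20)·30 + (1/60)·32 + (1/60)·35 + (1/30)·36 + (1/30)·40 + (1/60)·42 + (1/60)·45 + (1/60)·48 + (1/60)·50 + (1/60)·54 + (1/60)·60 = 77/4
Expected profit = 77/4 − 2 = 69/4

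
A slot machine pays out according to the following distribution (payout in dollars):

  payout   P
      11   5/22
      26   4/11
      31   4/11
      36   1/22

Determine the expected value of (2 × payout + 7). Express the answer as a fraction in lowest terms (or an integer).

624/11

E[2x+7] = (5/22)·29 + (4/11)·59 + (4/11)·69 + (1/22)·79
     = 624/11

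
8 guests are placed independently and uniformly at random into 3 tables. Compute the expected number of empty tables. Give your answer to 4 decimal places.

0.1171

Let Xⱼ=1 if table j is empty. P(Xⱼ=1) = ((3-1)/3)^8 = 256/6561.
By linearity, E[#empty] = 3·256/6561 = 256/2187.
≈ 0.1171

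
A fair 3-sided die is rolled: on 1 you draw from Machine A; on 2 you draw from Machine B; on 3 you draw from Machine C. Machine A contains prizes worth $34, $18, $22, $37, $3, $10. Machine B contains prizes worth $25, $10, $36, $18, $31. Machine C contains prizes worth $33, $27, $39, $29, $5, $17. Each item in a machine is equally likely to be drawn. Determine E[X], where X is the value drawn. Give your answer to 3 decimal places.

$23.222

E[X | Machine A] = (34 + 18 + 22 + 37 + 3 + 10)/6 = 62/3
E[X | Machine B] = (25 + 10 + 36 + 18 + 31)/5 = 24
E[X | Machine C] = (33 + 27 + 39 + 29 + 5 + 17)/6 = 25
E[X] = (1/3)·62/3 + (1/3)·24 + (1/3)·25 = 209/9 ≈ 23.222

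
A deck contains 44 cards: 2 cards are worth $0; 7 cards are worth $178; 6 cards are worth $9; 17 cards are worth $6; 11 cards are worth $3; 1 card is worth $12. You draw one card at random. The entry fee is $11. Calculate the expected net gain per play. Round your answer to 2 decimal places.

E[payout] = (2/44)·0 + (7/44)·178 + (6/44)·9 + (17/44)·6 + (11/44)·3 + (1/44)·12 = 1447/44
Expected profit = 1447/44 − 11 = 963/44 ≈ $21.89

$21.89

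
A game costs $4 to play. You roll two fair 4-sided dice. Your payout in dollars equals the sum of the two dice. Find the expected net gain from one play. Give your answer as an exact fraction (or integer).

Distribution of the sum of the two dice: 2 w.p. 1/16, 3 w.p. 1/8, 4 w.p. 3/16, 5 w.p. 1/4, 6 w.p. 3/16, 7 w.p. 1/8, …
E[payout] = (1/16)·2 + (1/8)·3 + (3/16)·4 + (1/4)·5 + (3/16)·6 + (1/8)·7 + (1/16)·8 = 5
Expected profit = 5 − 4 = 1

$1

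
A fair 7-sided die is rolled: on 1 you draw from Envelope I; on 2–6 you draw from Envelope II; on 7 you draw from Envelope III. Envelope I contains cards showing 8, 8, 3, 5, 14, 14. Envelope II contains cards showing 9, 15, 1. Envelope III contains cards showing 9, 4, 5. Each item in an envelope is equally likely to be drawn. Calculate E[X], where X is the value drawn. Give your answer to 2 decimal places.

8.05

E[X | Envelope I] = (8 + 8 + 3 + 5 + 14 + 14)/6 = 26/3
E[X | Envelope II] = (9 + 15 + 1)/3 = 25/3
E[X | Envelope III] = (9 + 4 + 5)/3 = 6
E[X] = (1/7)·26/3 + (5/7)·25/3 + (1/7)·6 = 169/21 ≈ 8.05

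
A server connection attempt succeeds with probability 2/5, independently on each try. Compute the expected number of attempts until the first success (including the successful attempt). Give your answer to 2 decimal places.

For a geometric distribution, E[trials] = 1/p = 1/(2/5) = 5/2.
≈ 2.50

2.50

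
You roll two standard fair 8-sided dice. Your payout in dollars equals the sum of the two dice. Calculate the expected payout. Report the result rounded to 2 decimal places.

Distribution of the sum of the two dice: 2 w.p. 1/64, 3 w.p. 1/32, 4 w.p. 3/64, 5 w.p. 1/16, 6 w.p. 5/64, 7 w.p. 3/32, …
E[payout] = (1/64)·2 + (1/32)·3 + (3/64)·4 + (1/16)·5 + (5/64)·6 + (3/32)·7 + (7/64)·8 + (1/8)·9 + (7/64)·10 + (3/32)·11 + (5/64)·12 + (1/16)·13 + (3/64)·14 + (1/32)·15 + (1/64)·16 = 9
≈ $9.00

$9.00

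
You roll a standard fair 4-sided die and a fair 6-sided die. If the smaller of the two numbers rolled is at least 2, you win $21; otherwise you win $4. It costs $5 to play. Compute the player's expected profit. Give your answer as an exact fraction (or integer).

E[payout] = (3/8)·4 + (5/8)·21 = 117/8
Expected profit = 117/8 − 5 = 77/8

77/8 dollars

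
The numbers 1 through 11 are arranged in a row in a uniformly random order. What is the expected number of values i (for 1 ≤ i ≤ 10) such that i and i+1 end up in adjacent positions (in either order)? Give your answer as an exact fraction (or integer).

For each i ∈ {1,…,10}, let Xᵢ = 1 if i and i+1 are adjacent. P(Xᵢ=1) = 2·(11−1)!/11! = 2/11.
By linearity, E[ΣXᵢ] = (10)·(2/11) = 20/11.

20/11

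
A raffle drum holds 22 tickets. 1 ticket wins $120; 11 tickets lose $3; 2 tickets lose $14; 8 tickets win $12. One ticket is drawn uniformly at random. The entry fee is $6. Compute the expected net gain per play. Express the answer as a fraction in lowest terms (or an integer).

23/22 dollars

E[payout] = (1/22)·120 + (11/22)·(-3) + (2/22)·(-14) + (8/22)·12 = 155/22
Expected profit = 155/22 − 6 = 23/22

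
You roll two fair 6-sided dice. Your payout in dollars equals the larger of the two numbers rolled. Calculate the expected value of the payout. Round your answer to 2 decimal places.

Distribution of the larger of the two numbers rolled: 1 w.p. 1/36, 2 w.p. 1/12, 3 w.p. 5/36, 4 w.p. 7/36, 5 w.p. 1/4, 6 w.p. 11/36
E[payout] = (1/36)·1 + (1/12)·2 + (5/36)·3 + (7/36)·4 + (1/4)·5 + (11/36)·6 = 161/36
≈ $4.47

$4.47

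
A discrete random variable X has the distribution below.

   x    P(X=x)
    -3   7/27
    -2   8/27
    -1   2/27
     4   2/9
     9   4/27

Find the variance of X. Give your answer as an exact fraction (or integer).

1502/81

E[X] = (7/27)·(-3) + (8/27)·(-2) + (2/27)·(-1) + (2/9)·4 + (4/27)·9 = 7/9
E[X²] = (7/27)·9 + (8/27)·4 + (2/27)·1 + (2/9)·16 + (4/27)·81 = 517/27
Var(X) = 517/27 − (7/9)² = 1502/81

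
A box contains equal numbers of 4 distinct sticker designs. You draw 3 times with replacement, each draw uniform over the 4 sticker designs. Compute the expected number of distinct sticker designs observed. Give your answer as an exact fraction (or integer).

Let Xⱼ=1 if type j appears at least once. P(Xⱼ=1) = 1 − ((4−1)/4)^3 = 37/64.
E[#distinct] = 4·37/64 = 37/16.

37/16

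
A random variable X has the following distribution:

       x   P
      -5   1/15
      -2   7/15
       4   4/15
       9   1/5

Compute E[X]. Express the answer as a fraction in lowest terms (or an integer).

8/5

E[X] = (1/15)·(-5) + (7/15)·(-2) + (4/15)·4 + (1/5)·9
     = 8/5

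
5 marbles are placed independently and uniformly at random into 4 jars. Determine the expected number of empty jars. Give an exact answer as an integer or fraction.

243/256

Let Xⱼ=1 if jar j is empty. P(Xⱼ=1) = ((4-1)/4)^5 = 243/1024.
By linearity, E[#empty] = 4·243/1024 = 243/256.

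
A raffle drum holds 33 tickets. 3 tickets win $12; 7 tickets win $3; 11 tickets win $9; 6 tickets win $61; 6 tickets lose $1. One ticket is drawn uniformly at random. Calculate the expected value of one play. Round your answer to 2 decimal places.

E[payout] = (3/33)·12 + (7/33)·3 + (11/33)·9 + (6/33)·61 + (6/33)·(-1) = 172/11
≈ $15.64

$15.64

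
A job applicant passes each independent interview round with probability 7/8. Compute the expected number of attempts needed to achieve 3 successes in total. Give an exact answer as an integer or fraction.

By linearity (sum of 3 independent geometric waits), E[trials] = 3/p = 3/(7/8) = 24/7.

24/7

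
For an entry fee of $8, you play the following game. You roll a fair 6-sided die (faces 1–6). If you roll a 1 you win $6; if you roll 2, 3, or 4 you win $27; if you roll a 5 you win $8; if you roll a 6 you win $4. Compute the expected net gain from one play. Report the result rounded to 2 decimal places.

$8.50

E[payout] = (1/6)·4 + (1/6)·6 + (1/6)·8 + (1/2)·27 = 33/2
Expected profit = 33/2 − 8 = 17/2 ≈ $8.50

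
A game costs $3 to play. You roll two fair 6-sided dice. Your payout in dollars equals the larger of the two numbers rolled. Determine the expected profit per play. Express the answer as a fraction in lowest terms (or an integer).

Distribution of the larger of the two numbers rolled: 1 w.p. 1/36, 2 w.p. 1/12, 3 w.p. 5/36, 4 w.p. 7/36, 5 w.p. 1/4, 6 w.p. 11/36
E[payout] = (1/36)·1 + (1/12)·2 + (5/36)·3 + (7/36)·4 + (1/4)·5 + (11/36)·6 = 161/36
Expected profit = 161/36 − 3 = 53/36

53/36 dollars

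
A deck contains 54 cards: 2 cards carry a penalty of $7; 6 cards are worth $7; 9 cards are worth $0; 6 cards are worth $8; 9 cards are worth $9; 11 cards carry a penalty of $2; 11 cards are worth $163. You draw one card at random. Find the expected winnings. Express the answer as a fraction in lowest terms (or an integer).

964/27 dollars

E[payout] = (2/54)·(-7) + (6/54)·7 + (9/54)·0 + (6/54)·8 + (9/54)·9 + (11/54)·(-2) + (11/54)·163 = 964/27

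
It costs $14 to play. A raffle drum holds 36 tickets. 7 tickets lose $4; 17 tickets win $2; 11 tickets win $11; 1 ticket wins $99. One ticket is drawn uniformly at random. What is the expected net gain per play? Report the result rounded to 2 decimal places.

E[payout] = (7/36)·(-4) + (17/36)·2 + (11/36)·11 + (1/36)·99 = 113/18
Expected profit = 113/18 − 14 = -139/18 ≈ -$7.72

-$7.72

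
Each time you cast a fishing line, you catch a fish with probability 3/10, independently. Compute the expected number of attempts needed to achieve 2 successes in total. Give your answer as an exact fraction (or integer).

By linearity (sum of 2 independent geometric waits), E[trials] = 2/p = 2/(3/10) = 20/3.

20/3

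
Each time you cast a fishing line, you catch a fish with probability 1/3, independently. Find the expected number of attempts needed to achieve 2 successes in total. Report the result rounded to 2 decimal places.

6.00

By linearity (sum of 2 independent geometric waits), E[trials] = 2/p = 2/(1/3) = 6.
≈ 6.00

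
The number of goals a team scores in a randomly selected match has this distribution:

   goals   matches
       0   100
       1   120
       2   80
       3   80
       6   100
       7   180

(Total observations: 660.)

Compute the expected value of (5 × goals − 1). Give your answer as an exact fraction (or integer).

Total = 660, so P(goals=0) = 100/660, etc.
E[5x-1] = (5/33)·(-1) + (2/11)·4 + (4/33)·9 + (4/33)·14 + (5/33)·29 + (3/11)·34
     = 562/33

562/33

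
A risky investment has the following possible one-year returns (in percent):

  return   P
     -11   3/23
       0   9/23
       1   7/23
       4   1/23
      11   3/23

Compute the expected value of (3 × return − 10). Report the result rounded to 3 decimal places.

-8.565

E[3x-10] = (3/23)·(-43) + (9/23)·(-10) + (7/23)·(-7) + (1/23)·2 + (3/23)·23
     = -197/23 ≈ -8.565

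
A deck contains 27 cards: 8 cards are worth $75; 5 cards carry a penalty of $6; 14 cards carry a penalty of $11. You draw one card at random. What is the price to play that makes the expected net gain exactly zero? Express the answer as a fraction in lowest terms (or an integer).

E[payout] = (8/27)·75 + (5/27)·(-6) + (14/27)·(-11) = 416/27
Fair fee = E[payout] = 416/27

416/27 dollars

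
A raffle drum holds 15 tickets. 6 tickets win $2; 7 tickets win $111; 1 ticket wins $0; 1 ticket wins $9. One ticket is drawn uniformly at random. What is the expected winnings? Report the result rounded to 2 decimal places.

E[payout] = (6/15)·2 + (7/15)·111 + (1/15)·0 + (1/15)·9 = 266/5
≈ $53.20

$53.20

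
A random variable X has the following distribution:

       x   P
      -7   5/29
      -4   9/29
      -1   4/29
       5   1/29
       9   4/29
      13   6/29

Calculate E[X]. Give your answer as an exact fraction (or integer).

44/29

E[X] = (5/29)·(-7) + (9/29)·(-4) + (4/29)·(-1) + (1/29)·5 + (4/29)·9 + (6/29)·13
     = 44/29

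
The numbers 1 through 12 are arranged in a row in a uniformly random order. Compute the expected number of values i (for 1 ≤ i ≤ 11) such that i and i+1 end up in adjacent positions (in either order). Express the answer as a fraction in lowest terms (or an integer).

For each i ∈ {1,…,11}, let Xᵢ = 1 if i and i+1 are adjacent. P(Xᵢ=1) = 2·(12−1)!/12! = 2/12.
By linearity, E[ΣXᵢ] = (11)·(2/12) = 11/6.

11/6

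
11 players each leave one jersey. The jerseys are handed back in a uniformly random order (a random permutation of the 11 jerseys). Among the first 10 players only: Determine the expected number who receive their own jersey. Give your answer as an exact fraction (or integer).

Let Xᵢ = 1 if person i gets their own jersey. For each i, P(Xᵢ=1) = 1/11.
By linearity of expectation, E[X₁+…+X_10] = 10·(1/11) = 10/11.

10/11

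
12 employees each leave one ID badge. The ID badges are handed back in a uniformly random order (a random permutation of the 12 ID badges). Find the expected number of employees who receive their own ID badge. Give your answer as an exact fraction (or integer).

1

Let Xᵢ = 1 if person i gets their own ID badge. For each i, P(Xᵢ=1) = 1/12.
By linearity of expectation, E[X₁+…+X_12] = 12·(1/12) = 1.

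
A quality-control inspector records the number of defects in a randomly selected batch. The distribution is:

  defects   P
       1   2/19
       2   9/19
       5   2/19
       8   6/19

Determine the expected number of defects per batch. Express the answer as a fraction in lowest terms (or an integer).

E[X] = (2/19)·1 + (9/19)·2 + (2/19)·5 + (6/19)·8
     = 78/19

78/19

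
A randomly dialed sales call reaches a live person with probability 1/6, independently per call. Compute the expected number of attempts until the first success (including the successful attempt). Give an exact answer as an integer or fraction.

6

For a geometric distribution, E[trials] = 1/p = 1/(1/6) = 6.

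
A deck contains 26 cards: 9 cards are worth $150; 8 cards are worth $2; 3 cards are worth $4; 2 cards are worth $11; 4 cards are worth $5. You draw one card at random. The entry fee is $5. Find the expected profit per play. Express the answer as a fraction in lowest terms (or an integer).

645/13 dollars

E[payout] = (9/26)·150 + (8/26)·2 + (3/26)·4 + (2/26)·11 + (4/26)·5 = 710/13
Expected profit = 710/13 − 5 = 645/13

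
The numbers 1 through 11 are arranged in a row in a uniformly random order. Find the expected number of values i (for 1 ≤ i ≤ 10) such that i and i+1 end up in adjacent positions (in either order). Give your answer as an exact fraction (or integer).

For each i ∈ {1,…,10}, let Xᵢ = 1 if i and i+1 are adjacent. P(Xᵢ=1) = 2·(11−1)!/11! = 2/11.
By linearity, E[ΣXᵢ] = (10)·(2/11) = 20/11.

20/11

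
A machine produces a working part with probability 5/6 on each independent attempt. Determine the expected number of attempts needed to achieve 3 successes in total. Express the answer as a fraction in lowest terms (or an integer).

By linearity (sum of 3 independent geometric waits), E[trials] = 3/p = 3/(5/6) = 18/5.

18/5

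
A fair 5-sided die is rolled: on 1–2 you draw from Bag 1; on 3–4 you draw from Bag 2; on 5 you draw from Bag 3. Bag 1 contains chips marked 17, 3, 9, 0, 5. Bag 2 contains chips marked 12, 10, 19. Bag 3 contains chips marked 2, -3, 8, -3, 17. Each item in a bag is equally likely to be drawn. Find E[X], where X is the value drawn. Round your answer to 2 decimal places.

E[X | Bag 1] = (17 + 3 + 9 + 0 + 5)/5 = 34/5
E[X | Bag 2] = (12 + 10 + 19)/3 = 41/3
E[X | Bag 3] = (2 − 3 + 8 − 3 + 17)/5 = 21/5
E[X] = (2/5)·34/5 + (2/5)·41/3 + (1/5)·21/5 = 677/75 ≈ 9.03

9.03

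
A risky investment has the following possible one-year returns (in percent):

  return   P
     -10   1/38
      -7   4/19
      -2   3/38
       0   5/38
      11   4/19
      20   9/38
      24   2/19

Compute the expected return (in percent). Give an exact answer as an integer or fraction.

E[X] = (1/38)·(-10) + (4/19)·(-7) + (3/38)·(-2) + (5/38)·0 + (4/19)·11 + (9/38)·20 + (2/19)·24
     = 146/19

146/19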